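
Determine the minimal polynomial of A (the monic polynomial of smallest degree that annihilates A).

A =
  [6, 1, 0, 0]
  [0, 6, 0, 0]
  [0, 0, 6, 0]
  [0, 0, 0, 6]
x^2 - 12*x + 36

The characteristic polynomial is χ_A(x) = (x - 6)^4, so the eigenvalues are known. The minimal polynomial is
  m_A(x) = Π_λ (x − λ)^{k_λ}
where k_λ is the size of the *largest* Jordan block for λ (equivalently, the smallest k with (A − λI)^k v = 0 for every generalised eigenvector v of λ).

  λ = 6: largest Jordan block has size 2, contributing (x − 6)^2

So m_A(x) = (x - 6)^2 = x^2 - 12*x + 36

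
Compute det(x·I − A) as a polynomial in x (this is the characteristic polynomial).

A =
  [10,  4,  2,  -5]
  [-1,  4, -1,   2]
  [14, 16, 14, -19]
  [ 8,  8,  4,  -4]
x^4 - 24*x^3 + 216*x^2 - 864*x + 1296

Expanding det(x·I − A) (e.g. by cofactor expansion or by noting that A is similar to its Jordan form J, which has the same characteristic polynomial as A) gives
  χ_A(x) = x^4 - 24*x^3 + 216*x^2 - 864*x + 1296
which factors as (x - 6)^4. The eigenvalues (with algebraic multiplicities) are λ = 6 with multiplicity 4.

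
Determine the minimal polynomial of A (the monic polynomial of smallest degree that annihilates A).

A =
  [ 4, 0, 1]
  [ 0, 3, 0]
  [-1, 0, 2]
x^2 - 6*x + 9

The characteristic polynomial is χ_A(x) = (x - 3)^3, so the eigenvalues are known. The minimal polynomial is
  m_A(x) = Π_λ (x − λ)^{k_λ}
where k_λ is the size of the *largest* Jordan block for λ (equivalently, the smallest k with (A − λI)^k v = 0 for every generalised eigenvector v of λ).

  λ = 3: largest Jordan block has size 2, contributing (x − 3)^2

So m_A(x) = (x - 3)^2 = x^2 - 6*x + 9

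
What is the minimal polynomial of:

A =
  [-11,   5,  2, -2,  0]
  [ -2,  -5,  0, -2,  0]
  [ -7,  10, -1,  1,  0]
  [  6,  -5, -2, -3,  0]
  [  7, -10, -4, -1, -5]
x^2 + 10*x + 25

The characteristic polynomial is χ_A(x) = (x + 5)^5, so the eigenvalues are known. The minimal polynomial is
  m_A(x) = Π_λ (x − λ)^{k_λ}
where k_λ is the size of the *largest* Jordan block for λ (equivalently, the smallest k with (A − λI)^k v = 0 for every generalised eigenvector v of λ).

  λ = -5: largest Jordan block has size 2, contributing (x + 5)^2

So m_A(x) = (x + 5)^2 = x^2 + 10*x + 25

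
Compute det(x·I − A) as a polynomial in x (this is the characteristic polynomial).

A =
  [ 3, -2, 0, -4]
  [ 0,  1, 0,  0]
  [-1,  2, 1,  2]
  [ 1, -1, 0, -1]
x^4 - 4*x^3 + 6*x^2 - 4*x + 1

Expanding det(x·I − A) (e.g. by cofactor expansion or by noting that A is similar to its Jordan form J, which has the same characteristic polynomial as A) gives
  χ_A(x) = x^4 - 4*x^3 + 6*x^2 - 4*x + 1
which factors as (x - 1)^4. The eigenvalues (with algebraic multiplicities) are λ = 1 with multiplicity 4.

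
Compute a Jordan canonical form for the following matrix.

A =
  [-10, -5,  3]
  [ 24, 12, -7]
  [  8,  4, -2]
J_3(0)

The characteristic polynomial is
  det(x·I − A) = x^3

Eigenvalues and multiplicities (the geometric multiplicity of λ is n − rank(A − λI), which equals the number of Jordan blocks for λ):
  λ = 0: algebraic multiplicity = 3, geometric multiplicity = 1

Determining the block sizes for each eigenvalue:
  λ = 0: one block (gm = 1), so the single block has size am = 3 → block sizes [3]

Assembling the blocks gives a Jordan form
J =
  [0, 1, 0]
  [0, 0, 1]
  [0, 0, 0]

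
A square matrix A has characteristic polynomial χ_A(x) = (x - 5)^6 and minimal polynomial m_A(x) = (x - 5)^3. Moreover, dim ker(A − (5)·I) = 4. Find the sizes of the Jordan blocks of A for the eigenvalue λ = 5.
Block sizes for λ = 5: [3, 1, 1, 1]

Step 1 — from the characteristic polynomial, algebraic multiplicity of λ = 5 is 6. From dim ker(A − (5)·I) = 4, there are exactly 4 Jordan blocks for λ = 5.
Step 2 — from the minimal polynomial, the factor (x − 5)^3 tells us the largest block for λ = 5 has size 3.
Step 3 — with total size 6, 4 blocks, and largest block 3, the block sizes (in nonincreasing order) are [3, 1, 1, 1].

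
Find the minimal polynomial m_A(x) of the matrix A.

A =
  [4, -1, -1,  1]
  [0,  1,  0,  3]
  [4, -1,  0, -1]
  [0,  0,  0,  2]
x^3 - 5*x^2 + 8*x - 4

The characteristic polynomial is χ_A(x) = (x - 2)^3*(x - 1), so the eigenvalues are known. The minimal polynomial is
  m_A(x) = Π_λ (x − λ)^{k_λ}
where k_λ is the size of the *largest* Jordan block for λ (equivalently, the smallest k with (A − λI)^k v = 0 for every generalised eigenvector v of λ).

  λ = 1: largest Jordan block has size 1, contributing (x − 1)
  λ = 2: largest Jordan block has size 2, contributing (x − 2)^2

So m_A(x) = (x - 2)^2*(x - 1) = x^3 - 5*x^2 + 8*x - 4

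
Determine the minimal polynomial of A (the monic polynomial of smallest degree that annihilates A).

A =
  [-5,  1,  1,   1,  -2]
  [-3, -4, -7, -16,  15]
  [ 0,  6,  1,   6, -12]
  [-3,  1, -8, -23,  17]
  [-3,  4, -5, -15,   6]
x^3 + 15*x^2 + 75*x + 125

The characteristic polynomial is χ_A(x) = (x + 5)^5, so the eigenvalues are known. The minimal polynomial is
  m_A(x) = Π_λ (x − λ)^{k_λ}
where k_λ is the size of the *largest* Jordan block for λ (equivalently, the smallest k with (A − λI)^k v = 0 for every generalised eigenvector v of λ).

  λ = -5: largest Jordan block has size 3, contributing (x + 5)^3

So m_A(x) = (x + 5)^3 = x^3 + 15*x^2 + 75*x + 125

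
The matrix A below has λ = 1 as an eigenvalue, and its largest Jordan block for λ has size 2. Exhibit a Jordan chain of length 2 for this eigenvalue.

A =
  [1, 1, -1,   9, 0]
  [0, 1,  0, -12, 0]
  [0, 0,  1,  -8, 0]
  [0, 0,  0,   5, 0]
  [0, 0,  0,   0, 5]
A Jordan chain for λ = 1 of length 2:
v_1 = (1, 0, 0, 0, 0)ᵀ
v_2 = (0, 1, 0, 0, 0)ᵀ

Let N = A − (1)·I. We want v_2 with N^2 v_2 = 0 but N^1 v_2 ≠ 0; then v_{j-1} := N · v_j for j = 2, …, 2.

Pick v_2 = (0, 1, 0, 0, 0)ᵀ.
Then v_1 = N · v_2 = (1, 0, 0, 0, 0)ᵀ.

Sanity check: (A − (1)·I) v_1 = (0, 0, 0, 0, 0)ᵀ = 0. ✓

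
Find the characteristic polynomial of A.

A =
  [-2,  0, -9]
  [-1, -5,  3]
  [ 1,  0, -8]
x^3 + 15*x^2 + 75*x + 125

Expanding det(x·I − A) (e.g. by cofactor expansion or by noting that A is similar to its Jordan form J, which has the same characteristic polynomial as A) gives
  χ_A(x) = x^3 + 15*x^2 + 75*x + 125
which factors as (x + 5)^3. The eigenvalues (with algebraic multiplicities) are λ = -5 with multiplicity 3.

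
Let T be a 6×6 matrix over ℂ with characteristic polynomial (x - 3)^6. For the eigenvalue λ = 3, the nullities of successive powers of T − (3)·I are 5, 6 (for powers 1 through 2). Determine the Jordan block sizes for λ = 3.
Block sizes for λ = 3: [2, 1, 1, 1, 1]

From the dimensions of kernels of powers, the number of Jordan blocks of size at least j is d_j − d_{j−1} where d_j = dim ker(N^j) (with d_0 = 0). Computing the differences gives [5, 1].
The number of blocks of size exactly k is (#blocks of size ≥ k) − (#blocks of size ≥ k + 1), so the partition is: 4 block(s) of size 1, 1 block(s) of size 2.
In nonincreasing order the block sizes are [2, 1, 1, 1, 1].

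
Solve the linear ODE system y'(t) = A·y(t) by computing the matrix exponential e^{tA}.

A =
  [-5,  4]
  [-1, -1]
e^{tA} =
  [-2*t*exp(-3*t) + exp(-3*t), 4*t*exp(-3*t)]
  [-t*exp(-3*t), 2*t*exp(-3*t) + exp(-3*t)]

Strategy: write A = P · J · P⁻¹ where J is a Jordan canonical form, so e^{tA} = P · e^{tJ} · P⁻¹, and e^{tJ} can be computed block-by-block.

A has Jordan form
J =
  [-3,  1]
  [ 0, -3]
(up to reordering of blocks).

Per-block formulas:
  For a 2×2 Jordan block J_2(-3): exp(t · J_2(-3)) = e^(-3t)·(I + t·N), where N is the 2×2 nilpotent shift.

After assembling e^{tJ} and conjugating by P, we get:

e^{tA} =
  [-2*t*exp(-3*t) + exp(-3*t), 4*t*exp(-3*t)]
  [-t*exp(-3*t), 2*t*exp(-3*t) + exp(-3*t)]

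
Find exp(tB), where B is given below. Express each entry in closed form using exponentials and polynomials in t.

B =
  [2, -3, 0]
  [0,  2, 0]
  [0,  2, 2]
e^{tB} =
  [exp(2*t), -3*t*exp(2*t), 0]
  [0, exp(2*t), 0]
  [0, 2*t*exp(2*t), exp(2*t)]

Strategy: write B = P · J · P⁻¹ where J is a Jordan canonical form, so e^{tB} = P · e^{tJ} · P⁻¹, and e^{tJ} can be computed block-by-block.

B has Jordan form
J =
  [2, 1, 0]
  [0, 2, 0]
  [0, 0, 2]
(up to reordering of blocks).

Per-block formulas:
  For a 1×1 block at λ = 2: exp(t · [2]) = [e^(2t)].
  For a 2×2 Jordan block J_2(2): exp(t · J_2(2)) = e^(2t)·(I + t·N), where N is the 2×2 nilpotent shift.

After assembling e^{tJ} and conjugating by P, we get:

e^{tB} =
  [exp(2*t), -3*t*exp(2*t), 0]
  [0, exp(2*t), 0]
  [0, 2*t*exp(2*t), exp(2*t)]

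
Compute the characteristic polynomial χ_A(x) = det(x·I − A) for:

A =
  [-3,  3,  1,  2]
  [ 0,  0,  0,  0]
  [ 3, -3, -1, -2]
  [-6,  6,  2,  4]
x^4

Expanding det(x·I − A) (e.g. by cofactor expansion or by noting that A is similar to its Jordan form J, which has the same characteristic polynomial as A) gives
  χ_A(x) = x^4
which factors as x^4. The eigenvalues (with algebraic multiplicities) are λ = 0 with multiplicity 4.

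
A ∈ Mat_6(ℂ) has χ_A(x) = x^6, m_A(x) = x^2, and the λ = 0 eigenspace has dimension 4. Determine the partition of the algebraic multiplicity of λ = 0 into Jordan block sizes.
Block sizes for λ = 0: [2, 2, 1, 1]

Step 1 — from the characteristic polynomial, algebraic multiplicity of λ = 0 is 6. From dim ker(A − (0)·I) = 4, there are exactly 4 Jordan blocks for λ = 0.
Step 2 — from the minimal polynomial, the factor (x − 0)^2 tells us the largest block for λ = 0 has size 2.
Step 3 — with total size 6, 4 blocks, and largest block 2, the block sizes (in nonincreasing order) are [2, 2, 1, 1].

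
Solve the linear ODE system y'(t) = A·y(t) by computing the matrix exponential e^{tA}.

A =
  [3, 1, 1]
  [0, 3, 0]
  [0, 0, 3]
e^{tA} =
  [exp(3*t), t*exp(3*t), t*exp(3*t)]
  [0, exp(3*t), 0]
  [0, 0, exp(3*t)]

Strategy: write A = P · J · P⁻¹ where J is a Jordan canonical form, so e^{tA} = P · e^{tJ} · P⁻¹, and e^{tJ} can be computed block-by-block.

A has Jordan form
J =
  [3, 1, 0]
  [0, 3, 0]
  [0, 0, 3]
(up to reordering of blocks).

Per-block formulas:
  For a 2×2 Jordan block J_2(3): exp(t · J_2(3)) = e^(3t)·(I + t·N), where N is the 2×2 nilpotent shift.
  For a 1×1 block at λ = 3: exp(t · [3]) = [e^(3t)].

After assembling e^{tJ} and conjugating by P, we get:

e^{tA} =
  [exp(3*t), t*exp(3*t), t*exp(3*t)]
  [0, exp(3*t), 0]
  [0, 0, exp(3*t)]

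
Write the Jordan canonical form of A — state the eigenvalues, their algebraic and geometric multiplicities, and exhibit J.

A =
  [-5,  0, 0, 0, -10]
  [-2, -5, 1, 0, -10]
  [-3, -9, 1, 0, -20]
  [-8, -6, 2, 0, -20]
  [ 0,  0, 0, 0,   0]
J_1(-5) ⊕ J_2(-2) ⊕ J_1(0) ⊕ J_1(0)

The characteristic polynomial is
  det(x·I − A) = x^5 + 9*x^4 + 24*x^3 + 20*x^2 = x^2*(x + 2)^2*(x + 5)

Eigenvalues and multiplicities (the geometric multiplicity of λ is n − rank(A − λI), which equals the number of Jordan blocks for λ):
  λ = -5: algebraic multiplicity = 1, geometric multiplicity = 1
  λ = -2: algebraic multiplicity = 2, geometric multiplicity = 1
  λ = 0: algebraic multiplicity = 2, geometric multiplicity = 2

Determining the block sizes for each eigenvalue:
  λ = -5: one block (gm = 1), so the single block has size am = 1 → block sizes [1]
  λ = -2: one block (gm = 1), so the single block has size am = 2 → block sizes [2]
  λ = 0: gm = am = 2, so every block has size 1 → block sizes [1, 1]

Assembling the blocks gives a Jordan form
J =
  [-5,  0,  0, 0, 0]
  [ 0, -2,  1, 0, 0]
  [ 0,  0, -2, 0, 0]
  [ 0,  0,  0, 0, 0]
  [ 0,  0,  0, 0, 0]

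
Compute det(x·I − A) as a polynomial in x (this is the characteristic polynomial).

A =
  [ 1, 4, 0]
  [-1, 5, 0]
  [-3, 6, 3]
x^3 - 9*x^2 + 27*x - 27

Expanding det(x·I − A) (e.g. by cofactor expansion or by noting that A is similar to its Jordan form J, which has the same characteristic polynomial as A) gives
  χ_A(x) = x^3 - 9*x^2 + 27*x - 27
which factors as (x - 3)^3. The eigenvalues (with algebraic multiplicities) are λ = 3 with multiplicity 3.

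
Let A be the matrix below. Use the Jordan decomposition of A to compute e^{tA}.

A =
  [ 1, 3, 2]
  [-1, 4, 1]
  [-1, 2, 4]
e^{tA} =
  [-t^2*exp(3*t)/2 - 2*t*exp(3*t) + exp(3*t), t^2*exp(3*t)/2 + 3*t*exp(3*t), t^2*exp(3*t)/2 + 2*t*exp(3*t)]
  [-t*exp(3*t), t*exp(3*t) + exp(3*t), t*exp(3*t)]
  [-t^2*exp(3*t)/2 - t*exp(3*t), t^2*exp(3*t)/2 + 2*t*exp(3*t), t^2*exp(3*t)/2 + t*exp(3*t) + exp(3*t)]

Strategy: write A = P · J · P⁻¹ where J is a Jordan canonical form, so e^{tA} = P · e^{tJ} · P⁻¹, and e^{tJ} can be computed block-by-block.

A has Jordan form
J =
  [3, 1, 0]
  [0, 3, 1]
  [0, 0, 3]
(up to reordering of blocks).

Per-block formulas:
  For a 3×3 Jordan block J_3(3): exp(t · J_3(3)) = e^(3t)·(I + t·N + (t^2/2)·N^2), where N is the 3×3 nilpotent shift.

After assembling e^{tJ} and conjugating by P, we get:

e^{tA} =
  [-t^2*exp(3*t)/2 - 2*t*exp(3*t) + exp(3*t), t^2*exp(3*t)/2 + 3*t*exp(3*t), t^2*exp(3*t)/2 + 2*t*exp(3*t)]
  [-t*exp(3*t), t*exp(3*t) + exp(3*t), t*exp(3*t)]
  [-t^2*exp(3*t)/2 - t*exp(3*t), t^2*exp(3*t)/2 + 2*t*exp(3*t), t^2*exp(3*t)/2 + t*exp(3*t) + exp(3*t)]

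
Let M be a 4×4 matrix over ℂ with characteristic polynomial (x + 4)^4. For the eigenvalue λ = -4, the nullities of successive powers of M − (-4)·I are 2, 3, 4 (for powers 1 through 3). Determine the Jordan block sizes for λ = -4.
Block sizes for λ = -4: [3, 1]

From the dimensions of kernels of powers, the number of Jordan blocks of size at least j is d_j − d_{j−1} where d_j = dim ker(N^j) (with d_0 = 0). Computing the differences gives [2, 1, 1].
The number of blocks of size exactly k is (#blocks of size ≥ k) − (#blocks of size ≥ k + 1), so the partition is: 1 block(s) of size 1, 1 block(s) of size 3.
In nonincreasing order the block sizes are [3, 1].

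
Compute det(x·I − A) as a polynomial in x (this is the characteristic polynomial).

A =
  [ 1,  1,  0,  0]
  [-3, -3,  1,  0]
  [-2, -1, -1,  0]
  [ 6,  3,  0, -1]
x^4 + 4*x^3 + 6*x^2 + 4*x + 1

Expanding det(x·I − A) (e.g. by cofactor expansion or by noting that A is similar to its Jordan form J, which has the same characteristic polynomial as A) gives
  χ_A(x) = x^4 + 4*x^3 + 6*x^2 + 4*x + 1
which factors as (x + 1)^4. The eigenvalues (with algebraic multiplicities) are λ = -1 with multiplicity 4.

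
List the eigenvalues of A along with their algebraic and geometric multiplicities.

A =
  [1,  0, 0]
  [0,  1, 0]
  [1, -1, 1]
λ = 1: alg = 3, geom = 2

Step 1 — factor the characteristic polynomial to read off the algebraic multiplicities:
  χ_A(x) = (x - 1)^3

Step 2 — compute geometric multiplicities via the rank-nullity identity g(λ) = n − rank(A − λI):
  rank(A − (1)·I) = 1, so dim ker(A − (1)·I) = n − 1 = 2

Summary:
  λ = 1: algebraic multiplicity = 3, geometric multiplicity = 2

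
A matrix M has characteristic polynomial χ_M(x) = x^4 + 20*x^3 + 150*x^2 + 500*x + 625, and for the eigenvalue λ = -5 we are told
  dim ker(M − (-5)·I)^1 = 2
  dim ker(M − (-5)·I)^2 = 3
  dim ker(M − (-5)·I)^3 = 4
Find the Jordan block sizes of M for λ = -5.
Block sizes for λ = -5: [3, 1]

From the dimensions of kernels of powers, the number of Jordan blocks of size at least j is d_j − d_{j−1} where d_j = dim ker(N^j) (with d_0 = 0). Computing the differences gives [2, 1, 1].
The number of blocks of size exactly k is (#blocks of size ≥ k) − (#blocks of size ≥ k + 1), so the partition is: 1 block(s) of size 1, 1 block(s) of size 3.
In nonincreasing order the block sizes are [3, 1].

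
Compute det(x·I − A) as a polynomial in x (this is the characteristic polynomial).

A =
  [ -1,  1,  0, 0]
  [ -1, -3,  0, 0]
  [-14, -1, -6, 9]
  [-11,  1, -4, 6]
x^4 + 4*x^3 + 4*x^2

Expanding det(x·I − A) (e.g. by cofactor expansion or by noting that A is similar to its Jordan form J, which has the same characteristic polynomial as A) gives
  χ_A(x) = x^4 + 4*x^3 + 4*x^2
which factors as x^2*(x + 2)^2. The eigenvalues (with algebraic multiplicities) are λ = -2 with multiplicity 2, λ = 0 with multiplicity 2.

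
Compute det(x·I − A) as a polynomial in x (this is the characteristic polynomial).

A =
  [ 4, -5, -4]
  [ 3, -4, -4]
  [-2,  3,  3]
x^3 - 3*x^2 + 3*x - 1

Expanding det(x·I − A) (e.g. by cofactor expansion or by noting that A is similar to its Jordan form J, which has the same characteristic polynomial as A) gives
  χ_A(x) = x^3 - 3*x^2 + 3*x - 1
which factors as (x - 1)^3. The eigenvalues (with algebraic multiplicities) are λ = 1 with multiplicity 3.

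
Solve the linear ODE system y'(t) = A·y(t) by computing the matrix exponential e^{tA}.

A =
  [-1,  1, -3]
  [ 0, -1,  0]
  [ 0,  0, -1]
e^{tA} =
  [exp(-t), t*exp(-t), -3*t*exp(-t)]
  [0, exp(-t), 0]
  [0, 0, exp(-t)]

Strategy: write A = P · J · P⁻¹ where J is a Jordan canonical form, so e^{tA} = P · e^{tJ} · P⁻¹, and e^{tJ} can be computed block-by-block.

A has Jordan form
J =
  [-1,  1,  0]
  [ 0, -1,  0]
  [ 0,  0, -1]
(up to reordering of blocks).

Per-block formulas:
  For a 1×1 block at λ = -1: exp(t · [-1]) = [e^(-1t)].
  For a 2×2 Jordan block J_2(-1): exp(t · J_2(-1)) = e^(-1t)·(I + t·N), where N is the 2×2 nilpotent shift.

After assembling e^{tJ} and conjugating by P, we get:

e^{tA} =
  [exp(-t), t*exp(-t), -3*t*exp(-t)]
  [0, exp(-t), 0]
  [0, 0, exp(-t)]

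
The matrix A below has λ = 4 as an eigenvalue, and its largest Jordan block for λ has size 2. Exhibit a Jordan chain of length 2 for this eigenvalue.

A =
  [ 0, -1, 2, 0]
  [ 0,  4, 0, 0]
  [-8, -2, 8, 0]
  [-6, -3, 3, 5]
A Jordan chain for λ = 4 of length 2:
v_1 = (-2, 0, -4, 0)ᵀ
v_2 = (1, -2, 0, 0)ᵀ

Let N = A − (4)·I. We want v_2 with N^2 v_2 = 0 but N^1 v_2 ≠ 0; then v_{j-1} := N · v_j for j = 2, …, 2.

Pick v_2 = (1, -2, 0, 0)ᵀ.
Then v_1 = N · v_2 = (-2, 0, -4, 0)ᵀ.

Sanity check: (A − (4)·I) v_1 = (0, 0, 0, 0)ᵀ = 0. ✓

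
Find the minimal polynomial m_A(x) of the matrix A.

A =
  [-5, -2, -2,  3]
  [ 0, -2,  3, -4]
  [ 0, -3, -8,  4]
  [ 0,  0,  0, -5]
x^2 + 10*x + 25

The characteristic polynomial is χ_A(x) = (x + 5)^4, so the eigenvalues are known. The minimal polynomial is
  m_A(x) = Π_λ (x − λ)^{k_λ}
where k_λ is the size of the *largest* Jordan block for λ (equivalently, the smallest k with (A − λI)^k v = 0 for every generalised eigenvector v of λ).

  λ = -5: largest Jordan block has size 2, contributing (x + 5)^2

So m_A(x) = (x + 5)^2 = x^2 + 10*x + 25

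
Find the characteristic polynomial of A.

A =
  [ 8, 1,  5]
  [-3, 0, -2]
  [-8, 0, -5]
x^3 - 3*x^2 + 3*x - 1

Expanding det(x·I − A) (e.g. by cofactor expansion or by noting that A is similar to its Jordan form J, which has the same characteristic polynomial as A) gives
  χ_A(x) = x^3 - 3*x^2 + 3*x - 1
which factors as (x - 1)^3. The eigenvalues (with algebraic multiplicities) are λ = 1 with multiplicity 3.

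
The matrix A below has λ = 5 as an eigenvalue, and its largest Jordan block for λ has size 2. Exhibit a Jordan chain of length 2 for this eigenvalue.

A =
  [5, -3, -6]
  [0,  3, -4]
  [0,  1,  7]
A Jordan chain for λ = 5 of length 2:
v_1 = (-3, -2, 1)ᵀ
v_2 = (0, 1, 0)ᵀ

Let N = A − (5)·I. We want v_2 with N^2 v_2 = 0 but N^1 v_2 ≠ 0; then v_{j-1} := N · v_j for j = 2, …, 2.

Pick v_2 = (0, 1, 0)ᵀ.
Then v_1 = N · v_2 = (-3, -2, 1)ᵀ.

Sanity check: (A − (5)·I) v_1 = (0, 0, 0)ᵀ = 0. ✓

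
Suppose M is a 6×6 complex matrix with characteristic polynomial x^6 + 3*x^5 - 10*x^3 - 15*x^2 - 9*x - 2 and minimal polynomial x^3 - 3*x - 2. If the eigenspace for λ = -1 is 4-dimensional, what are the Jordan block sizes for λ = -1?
Block sizes for λ = -1: [2, 1, 1, 1]

Step 1 — from the characteristic polynomial, algebraic multiplicity of λ = -1 is 5. From dim ker(M − (-1)·I) = 4, there are exactly 4 Jordan blocks for λ = -1.
Step 2 — from the minimal polynomial, the factor (x + 1)^2 tells us the largest block for λ = -1 has size 2.
Step 3 — with total size 5, 4 blocks, and largest block 2, the block sizes (in nonincreasing order) are [2, 1, 1, 1].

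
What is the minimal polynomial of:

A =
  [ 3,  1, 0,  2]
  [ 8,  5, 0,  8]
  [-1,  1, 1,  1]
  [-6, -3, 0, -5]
x^2 - 2*x + 1

The characteristic polynomial is χ_A(x) = (x - 1)^4, so the eigenvalues are known. The minimal polynomial is
  m_A(x) = Π_λ (x − λ)^{k_λ}
where k_λ is the size of the *largest* Jordan block for λ (equivalently, the smallest k with (A − λI)^k v = 0 for every generalised eigenvector v of λ).

  λ = 1: largest Jordan block has size 2, contributing (x − 1)^2

So m_A(x) = (x - 1)^2 = x^2 - 2*x + 1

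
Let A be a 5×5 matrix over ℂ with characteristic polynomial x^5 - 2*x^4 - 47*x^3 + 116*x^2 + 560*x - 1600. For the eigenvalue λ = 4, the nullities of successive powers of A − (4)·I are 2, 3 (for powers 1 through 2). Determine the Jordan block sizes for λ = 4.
Block sizes for λ = 4: [2, 1]

From the dimensions of kernels of powers, the number of Jordan blocks of size at least j is d_j − d_{j−1} where d_j = dim ker(N^j) (with d_0 = 0). Computing the differences gives [2, 1].
The number of blocks of size exactly k is (#blocks of size ≥ k) − (#blocks of size ≥ k + 1), so the partition is: 1 block(s) of size 1, 1 block(s) of size 2.
In nonincreasing order the block sizes are [2, 1].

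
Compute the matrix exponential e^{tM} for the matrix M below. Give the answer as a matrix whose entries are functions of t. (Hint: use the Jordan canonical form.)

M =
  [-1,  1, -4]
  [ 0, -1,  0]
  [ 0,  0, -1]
e^{tM} =
  [exp(-t), t*exp(-t), -4*t*exp(-t)]
  [0, exp(-t), 0]
  [0, 0, exp(-t)]

Strategy: write M = P · J · P⁻¹ where J is a Jordan canonical form, so e^{tM} = P · e^{tJ} · P⁻¹, and e^{tJ} can be computed block-by-block.

M has Jordan form
J =
  [-1,  1,  0]
  [ 0, -1,  0]
  [ 0,  0, -1]
(up to reordering of blocks).

Per-block formulas:
  For a 1×1 block at λ = -1: exp(t · [-1]) = [e^(-1t)].
  For a 2×2 Jordan block J_2(-1): exp(t · J_2(-1)) = e^(-1t)·(I + t·N), where N is the 2×2 nilpotent shift.

After assembling e^{tJ} and conjugating by P, we get:

e^{tM} =
  [exp(-t), t*exp(-t), -4*t*exp(-t)]
  [0, exp(-t), 0]
  [0, 0, exp(-t)]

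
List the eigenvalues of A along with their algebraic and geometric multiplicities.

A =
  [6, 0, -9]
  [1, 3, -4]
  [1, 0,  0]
λ = 3: alg = 3, geom = 1

Step 1 — factor the characteristic polynomial to read off the algebraic multiplicities:
  χ_A(x) = (x - 3)^3

Step 2 — compute geometric multiplicities via the rank-nullity identity g(λ) = n − rank(A − λI):
  rank(A − (3)·I) = 2, so dim ker(A − (3)·I) = n − 2 = 1

Summary:
  λ = 3: algebraic multiplicity = 3, geometric multiplicity = 1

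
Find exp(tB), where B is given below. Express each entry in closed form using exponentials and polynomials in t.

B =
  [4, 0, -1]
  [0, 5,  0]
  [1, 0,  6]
e^{tB} =
  [-t*exp(5*t) + exp(5*t), 0, -t*exp(5*t)]
  [0, exp(5*t), 0]
  [t*exp(5*t), 0, t*exp(5*t) + exp(5*t)]

Strategy: write B = P · J · P⁻¹ where J is a Jordan canonical form, so e^{tB} = P · e^{tJ} · P⁻¹, and e^{tJ} can be computed block-by-block.

B has Jordan form
J =
  [5, 1, 0]
  [0, 5, 0]
  [0, 0, 5]
(up to reordering of blocks).

Per-block formulas:
  For a 1×1 block at λ = 5: exp(t · [5]) = [e^(5t)].
  For a 2×2 Jordan block J_2(5): exp(t · J_2(5)) = e^(5t)·(I + t·N), where N is the 2×2 nilpotent shift.

After assembling e^{tJ} and conjugating by P, we get:

e^{tB} =
  [-t*exp(5*t) + exp(5*t), 0, -t*exp(5*t)]
  [0, exp(5*t), 0]
  [t*exp(5*t), 0, t*exp(5*t) + exp(5*t)]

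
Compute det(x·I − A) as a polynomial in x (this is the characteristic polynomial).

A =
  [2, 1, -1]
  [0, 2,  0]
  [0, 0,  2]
x^3 - 6*x^2 + 12*x - 8

Expanding det(x·I − A) (e.g. by cofactor expansion or by noting that A is similar to its Jordan form J, which has the same characteristic polynomial as A) gives
  χ_A(x) = x^3 - 6*x^2 + 12*x - 8
which factors as (x - 2)^3. The eigenvalues (with algebraic multiplicities) are λ = 2 with multiplicity 3.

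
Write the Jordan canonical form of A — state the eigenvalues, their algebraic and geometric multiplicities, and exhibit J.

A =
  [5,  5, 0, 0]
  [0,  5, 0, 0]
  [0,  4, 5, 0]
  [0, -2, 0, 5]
J_2(5) ⊕ J_1(5) ⊕ J_1(5)

The characteristic polynomial is
  det(x·I − A) = x^4 - 20*x^3 + 150*x^2 - 500*x + 625 = (x - 5)^4

Eigenvalues and multiplicities (the geometric multiplicity of λ is n − rank(A − λI), which equals the number of Jordan blocks for λ):
  λ = 5: algebraic multiplicity = 4, geometric multiplicity = 3

Determining the block sizes for each eigenvalue:
  λ = 5: 3 blocks summing to 4 forces exactly one block of size 2 and the rest size 1 → block sizes [2, 1, 1]

Assembling the blocks gives a Jordan form
J =
  [5, 1, 0, 0]
  [0, 5, 0, 0]
  [0, 0, 5, 0]
  [0, 0, 0, 5]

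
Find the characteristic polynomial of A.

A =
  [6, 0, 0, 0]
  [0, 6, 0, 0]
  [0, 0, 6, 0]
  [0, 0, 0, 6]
x^4 - 24*x^3 + 216*x^2 - 864*x + 1296

Expanding det(x·I − A) (e.g. by cofactor expansion or by noting that A is similar to its Jordan form J, which has the same characteristic polynomial as A) gives
  χ_A(x) = x^4 - 24*x^3 + 216*x^2 - 864*x + 1296
which factors as (x - 6)^4. The eigenvalues (with algebraic multiplicities) are λ = 6 with multiplicity 4.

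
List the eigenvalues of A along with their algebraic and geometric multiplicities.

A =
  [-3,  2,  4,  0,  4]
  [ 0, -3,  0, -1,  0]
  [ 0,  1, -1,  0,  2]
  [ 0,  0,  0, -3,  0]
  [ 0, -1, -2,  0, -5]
λ = -3: alg = 5, geom = 3

Step 1 — factor the characteristic polynomial to read off the algebraic multiplicities:
  χ_A(x) = (x + 3)^5

Step 2 — compute geometric multiplicities via the rank-nullity identity g(λ) = n − rank(A − λI):
  rank(A − (-3)·I) = 2, so dim ker(A − (-3)·I) = n − 2 = 3

Summary:
  λ = -3: algebraic multiplicity = 5, geometric multiplicity = 3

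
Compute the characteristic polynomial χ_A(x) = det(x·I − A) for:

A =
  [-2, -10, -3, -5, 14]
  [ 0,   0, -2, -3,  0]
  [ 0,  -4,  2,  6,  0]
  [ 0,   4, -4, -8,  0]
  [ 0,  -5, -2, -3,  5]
x^5 + 3*x^4 - 16*x^3 - 88*x^2 - 144*x - 80

Expanding det(x·I − A) (e.g. by cofactor expansion or by noting that A is similar to its Jordan form J, which has the same characteristic polynomial as A) gives
  χ_A(x) = x^5 + 3*x^4 - 16*x^3 - 88*x^2 - 144*x - 80
which factors as (x - 5)*(x + 2)^4. The eigenvalues (with algebraic multiplicities) are λ = -2 with multiplicity 4, λ = 5 with multiplicity 1.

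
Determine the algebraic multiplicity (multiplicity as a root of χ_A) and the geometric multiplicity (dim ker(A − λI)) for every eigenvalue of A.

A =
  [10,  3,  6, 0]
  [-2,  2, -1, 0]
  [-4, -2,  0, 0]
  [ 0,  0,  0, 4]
λ = 4: alg = 4, geom = 2

Step 1 — factor the characteristic polynomial to read off the algebraic multiplicities:
  χ_A(x) = (x - 4)^4

Step 2 — compute geometric multiplicities via the rank-nullity identity g(λ) = n − rank(A − λI):
  rank(A − (4)·I) = 2, so dim ker(A − (4)·I) = n − 2 = 2

Summary:
  λ = 4: algebraic multiplicity = 4, geometric multiplicity = 2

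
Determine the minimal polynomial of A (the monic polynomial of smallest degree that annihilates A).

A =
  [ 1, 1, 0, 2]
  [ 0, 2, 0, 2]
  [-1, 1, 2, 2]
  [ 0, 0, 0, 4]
x^3 - 7*x^2 + 14*x - 8

The characteristic polynomial is χ_A(x) = (x - 4)*(x - 2)^2*(x - 1), so the eigenvalues are known. The minimal polynomial is
  m_A(x) = Π_λ (x − λ)^{k_λ}
where k_λ is the size of the *largest* Jordan block for λ (equivalently, the smallest k with (A − λI)^k v = 0 for every generalised eigenvector v of λ).

  λ = 1: largest Jordan block has size 1, contributing (x − 1)
  λ = 2: largest Jordan block has size 1, contributing (x − 2)
  λ = 4: largest Jordan block has size 1, contributing (x − 4)

So m_A(x) = (x - 4)*(x - 2)*(x - 1) = x^3 - 7*x^2 + 14*x - 8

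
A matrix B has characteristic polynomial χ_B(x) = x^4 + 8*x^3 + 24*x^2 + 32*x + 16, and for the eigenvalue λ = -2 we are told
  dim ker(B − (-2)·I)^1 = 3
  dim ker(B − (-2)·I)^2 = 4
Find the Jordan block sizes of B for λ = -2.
Block sizes for λ = -2: [2, 1, 1]

From the dimensions of kernels of powers, the number of Jordan blocks of size at least j is d_j − d_{j−1} where d_j = dim ker(N^j) (with d_0 = 0). Computing the differences gives [3, 1].
The number of blocks of size exactly k is (#blocks of size ≥ k) − (#blocks of size ≥ k + 1), so the partition is: 2 block(s) of size 1, 1 block(s) of size 2.
In nonincreasing order the block sizes are [2, 1, 1].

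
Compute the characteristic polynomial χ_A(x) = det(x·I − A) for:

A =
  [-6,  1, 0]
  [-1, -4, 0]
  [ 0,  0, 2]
x^3 + 8*x^2 + 5*x - 50

Expanding det(x·I − A) (e.g. by cofactor expansion or by noting that A is similar to its Jordan form J, which has the same characteristic polynomial as A) gives
  χ_A(x) = x^3 + 8*x^2 + 5*x - 50
which factors as (x - 2)*(x + 5)^2. The eigenvalues (with algebraic multiplicities) are λ = -5 with multiplicity 2, λ = 2 with multiplicity 1.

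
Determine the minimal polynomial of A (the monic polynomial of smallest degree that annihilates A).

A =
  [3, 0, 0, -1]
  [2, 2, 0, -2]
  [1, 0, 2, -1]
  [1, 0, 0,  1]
x^2 - 4*x + 4

The characteristic polynomial is χ_A(x) = (x - 2)^4, so the eigenvalues are known. The minimal polynomial is
  m_A(x) = Π_λ (x − λ)^{k_λ}
where k_λ is the size of the *largest* Jordan block for λ (equivalently, the smallest k with (A − λI)^k v = 0 for every generalised eigenvector v of λ).

  λ = 2: largest Jordan block has size 2, contributing (x − 2)^2

So m_A(x) = (x - 2)^2 = x^2 - 4*x + 4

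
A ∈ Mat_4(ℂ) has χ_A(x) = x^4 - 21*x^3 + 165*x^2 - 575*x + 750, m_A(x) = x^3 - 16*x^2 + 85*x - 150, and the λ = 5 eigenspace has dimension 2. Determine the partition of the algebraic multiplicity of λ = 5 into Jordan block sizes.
Block sizes for λ = 5: [2, 1]

Step 1 — from the characteristic polynomial, algebraic multiplicity of λ = 5 is 3. From dim ker(A − (5)·I) = 2, there are exactly 2 Jordan blocks for λ = 5.
Step 2 — from the minimal polynomial, the factor (x − 5)^2 tells us the largest block for λ = 5 has size 2.
Step 3 — with total size 3, 2 blocks, and largest block 2, the block sizes (in nonincreasing order) are [2, 1].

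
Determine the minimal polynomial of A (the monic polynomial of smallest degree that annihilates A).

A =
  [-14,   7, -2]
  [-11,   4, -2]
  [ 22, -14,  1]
x^2 + 6*x + 9

The characteristic polynomial is χ_A(x) = (x + 3)^3, so the eigenvalues are known. The minimal polynomial is
  m_A(x) = Π_λ (x − λ)^{k_λ}
where k_λ is the size of the *largest* Jordan block for λ (equivalently, the smallest k with (A − λI)^k v = 0 for every generalised eigenvector v of λ).

  λ = -3: largest Jordan block has size 2, contributing (x + 3)^2

So m_A(x) = (x + 3)^2 = x^2 + 6*x + 9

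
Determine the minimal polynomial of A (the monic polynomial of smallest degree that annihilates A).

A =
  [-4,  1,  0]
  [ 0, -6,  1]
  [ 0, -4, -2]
x^3 + 12*x^2 + 48*x + 64

The characteristic polynomial is χ_A(x) = (x + 4)^3, so the eigenvalues are known. The minimal polynomial is
  m_A(x) = Π_λ (x − λ)^{k_λ}
where k_λ is the size of the *largest* Jordan block for λ (equivalently, the smallest k with (A − λI)^k v = 0 for every generalised eigenvector v of λ).

  λ = -4: largest Jordan block has size 3, contributing (x + 4)^3

So m_A(x) = (x + 4)^3 = x^3 + 12*x^2 + 48*x + 64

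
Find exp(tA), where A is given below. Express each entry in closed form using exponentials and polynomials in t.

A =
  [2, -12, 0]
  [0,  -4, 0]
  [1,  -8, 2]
e^{tA} =
  [exp(2*t), -2*exp(2*t) + 2*exp(-4*t), 0]
  [0, exp(-4*t), 0]
  [t*exp(2*t), -2*t*exp(2*t) - exp(2*t) + exp(-4*t), exp(2*t)]

Strategy: write A = P · J · P⁻¹ where J is a Jordan canonical form, so e^{tA} = P · e^{tJ} · P⁻¹, and e^{tJ} can be computed block-by-block.

A has Jordan form
J =
  [-4, 0, 0]
  [ 0, 2, 1]
  [ 0, 0, 2]
(up to reordering of blocks).

Per-block formulas:
  For a 1×1 block at λ = -4: exp(t · [-4]) = [e^(-4t)].
  For a 2×2 Jordan block J_2(2): exp(t · J_2(2)) = e^(2t)·(I + t·N), where N is the 2×2 nilpotent shift.

After assembling e^{tJ} and conjugating by P, we get:

e^{tA} =
  [exp(2*t), -2*exp(2*t) + 2*exp(-4*t), 0]
  [0, exp(-4*t), 0]
  [t*exp(2*t), -2*t*exp(2*t) - exp(2*t) + exp(-4*t), exp(2*t)]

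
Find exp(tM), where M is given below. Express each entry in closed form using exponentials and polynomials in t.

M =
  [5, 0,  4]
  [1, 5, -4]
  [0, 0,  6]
e^{tM} =
  [exp(5*t), 0, 4*exp(6*t) - 4*exp(5*t)]
  [t*exp(5*t), exp(5*t), -4*t*exp(5*t)]
  [0, 0, exp(6*t)]

Strategy: write M = P · J · P⁻¹ where J is a Jordan canonical form, so e^{tM} = P · e^{tJ} · P⁻¹, and e^{tJ} can be computed block-by-block.

M has Jordan form
J =
  [5, 1, 0]
  [0, 5, 0]
  [0, 0, 6]
(up to reordering of blocks).

Per-block formulas:
  For a 2×2 Jordan block J_2(5): exp(t · J_2(5)) = e^(5t)·(I + t·N), where N is the 2×2 nilpotent shift.
  For a 1×1 block at λ = 6: exp(t · [6]) = [e^(6t)].

After assembling e^{tJ} and conjugating by P, we get:

e^{tM} =
  [exp(5*t), 0, 4*exp(6*t) - 4*exp(5*t)]
  [t*exp(5*t), exp(5*t), -4*t*exp(5*t)]
  [0, 0, exp(6*t)]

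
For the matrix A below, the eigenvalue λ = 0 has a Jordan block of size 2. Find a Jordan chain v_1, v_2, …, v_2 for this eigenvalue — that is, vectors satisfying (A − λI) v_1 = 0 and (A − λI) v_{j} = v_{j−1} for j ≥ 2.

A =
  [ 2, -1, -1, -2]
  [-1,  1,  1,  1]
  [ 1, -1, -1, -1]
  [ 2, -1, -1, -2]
A Jordan chain for λ = 0 of length 2:
v_1 = (2, -1, 1, 2)ᵀ
v_2 = (1, 0, 0, 0)ᵀ

Let N = A − (0)·I. We want v_2 with N^2 v_2 = 0 but N^1 v_2 ≠ 0; then v_{j-1} := N · v_j for j = 2, …, 2.

Pick v_2 = (1, 0, 0, 0)ᵀ.
Then v_1 = N · v_2 = (2, -1, 1, 2)ᵀ.

Sanity check: (A − (0)·I) v_1 = (0, 0, 0, 0)ᵀ = 0. ✓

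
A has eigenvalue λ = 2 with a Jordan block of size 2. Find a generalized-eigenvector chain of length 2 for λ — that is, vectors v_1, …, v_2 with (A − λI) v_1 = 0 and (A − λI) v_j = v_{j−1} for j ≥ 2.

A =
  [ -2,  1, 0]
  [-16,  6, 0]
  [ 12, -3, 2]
A Jordan chain for λ = 2 of length 2:
v_1 = (-4, -16, 12)ᵀ
v_2 = (1, 0, 0)ᵀ

Let N = A − (2)·I. We want v_2 with N^2 v_2 = 0 but N^1 v_2 ≠ 0; then v_{j-1} := N · v_j for j = 2, …, 2.

Pick v_2 = (1, 0, 0)ᵀ.
Then v_1 = N · v_2 = (-4, -16, 12)ᵀ.

Sanity check: (A − (2)·I) v_1 = (0, 0, 0)ᵀ = 0. ✓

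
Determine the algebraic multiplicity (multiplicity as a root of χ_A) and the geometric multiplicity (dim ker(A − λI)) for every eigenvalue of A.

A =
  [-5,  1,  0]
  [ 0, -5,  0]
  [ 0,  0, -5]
λ = -5: alg = 3, geom = 2

Step 1 — factor the characteristic polynomial to read off the algebraic multiplicities:
  χ_A(x) = (x + 5)^3

Step 2 — compute geometric multiplicities via the rank-nullity identity g(λ) = n − rank(A − λI):
  rank(A − (-5)·I) = 1, so dim ker(A − (-5)·I) = n − 1 = 2

Summary:
  λ = -5: algebraic multiplicity = 3, geometric multiplicity = 2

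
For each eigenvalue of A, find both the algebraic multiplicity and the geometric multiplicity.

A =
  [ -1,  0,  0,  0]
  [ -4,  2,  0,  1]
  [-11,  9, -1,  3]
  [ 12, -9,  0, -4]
λ = -1: alg = 4, geom = 2

Step 1 — factor the characteristic polynomial to read off the algebraic multiplicities:
  χ_A(x) = (x + 1)^4

Step 2 — compute geometric multiplicities via the rank-nullity identity g(λ) = n − rank(A − λI):
  rank(A − (-1)·I) = 2, so dim ker(A − (-1)·I) = n − 2 = 2

Summary:
  λ = -1: algebraic multiplicity = 4, geometric multiplicity = 2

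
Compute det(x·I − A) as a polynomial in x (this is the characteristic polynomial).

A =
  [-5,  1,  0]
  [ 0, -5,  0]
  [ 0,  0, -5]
x^3 + 15*x^2 + 75*x + 125

Expanding det(x·I − A) (e.g. by cofactor expansion or by noting that A is similar to its Jordan form J, which has the same characteristic polynomial as A) gives
  χ_A(x) = x^3 + 15*x^2 + 75*x + 125
which factors as (x + 5)^3. The eigenvalues (with algebraic multiplicities) are λ = -5 with multiplicity 3.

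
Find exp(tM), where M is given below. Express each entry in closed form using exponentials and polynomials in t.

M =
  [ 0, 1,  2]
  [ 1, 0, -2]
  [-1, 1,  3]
e^{tM} =
  [-t*exp(t) + exp(t), t*exp(t), 2*t*exp(t)]
  [t*exp(t), -t*exp(t) + exp(t), -2*t*exp(t)]
  [-t*exp(t), t*exp(t), 2*t*exp(t) + exp(t)]

Strategy: write M = P · J · P⁻¹ where J is a Jordan canonical form, so e^{tM} = P · e^{tJ} · P⁻¹, and e^{tJ} can be computed block-by-block.

M has Jordan form
J =
  [1, 1, 0]
  [0, 1, 0]
  [0, 0, 1]
(up to reordering of blocks).

Per-block formulas:
  For a 1×1 block at λ = 1: exp(t · [1]) = [e^(1t)].
  For a 2×2 Jordan block J_2(1): exp(t · J_2(1)) = e^(1t)·(I + t·N), where N is the 2×2 nilpotent shift.

After assembling e^{tJ} and conjugating by P, we get:

e^{tM} =
  [-t*exp(t) + exp(t), t*exp(t), 2*t*exp(t)]
  [t*exp(t), -t*exp(t) + exp(t), -2*t*exp(t)]
  [-t*exp(t), t*exp(t), 2*t*exp(t) + exp(t)]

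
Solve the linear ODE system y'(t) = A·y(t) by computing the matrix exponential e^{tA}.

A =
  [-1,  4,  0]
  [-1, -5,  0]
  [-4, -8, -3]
e^{tA} =
  [2*t*exp(-3*t) + exp(-3*t), 4*t*exp(-3*t), 0]
  [-t*exp(-3*t), -2*t*exp(-3*t) + exp(-3*t), 0]
  [-4*t*exp(-3*t), -8*t*exp(-3*t), exp(-3*t)]

Strategy: write A = P · J · P⁻¹ where J is a Jordan canonical form, so e^{tA} = P · e^{tJ} · P⁻¹, and e^{tJ} can be computed block-by-block.

A has Jordan form
J =
  [-3,  1,  0]
  [ 0, -3,  0]
  [ 0,  0, -3]
(up to reordering of blocks).

Per-block formulas:
  For a 2×2 Jordan block J_2(-3): exp(t · J_2(-3)) = e^(-3t)·(I + t·N), where N is the 2×2 nilpotent shift.
  For a 1×1 block at λ = -3: exp(t · [-3]) = [e^(-3t)].

After assembling e^{tJ} and conjugating by P, we get:

e^{tA} =
  [2*t*exp(-3*t) + exp(-3*t), 4*t*exp(-3*t), 0]
  [-t*exp(-3*t), -2*t*exp(-3*t) + exp(-3*t), 0]
  [-4*t*exp(-3*t), -8*t*exp(-3*t), exp(-3*t)]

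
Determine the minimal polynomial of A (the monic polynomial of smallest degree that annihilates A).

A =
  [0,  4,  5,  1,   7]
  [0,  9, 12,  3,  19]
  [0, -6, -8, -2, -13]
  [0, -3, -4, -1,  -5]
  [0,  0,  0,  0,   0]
x^3

The characteristic polynomial is χ_A(x) = x^5, so the eigenvalues are known. The minimal polynomial is
  m_A(x) = Π_λ (x − λ)^{k_λ}
where k_λ is the size of the *largest* Jordan block for λ (equivalently, the smallest k with (A − λI)^k v = 0 for every generalised eigenvector v of λ).

  λ = 0: largest Jordan block has size 3, contributing (x − 0)^3

So m_A(x) = x^3 = x^3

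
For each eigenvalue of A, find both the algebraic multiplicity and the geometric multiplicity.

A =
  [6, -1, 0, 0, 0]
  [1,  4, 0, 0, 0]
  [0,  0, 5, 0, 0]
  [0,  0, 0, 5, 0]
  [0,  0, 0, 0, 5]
λ = 5: alg = 5, geom = 4

Step 1 — factor the characteristic polynomial to read off the algebraic multiplicities:
  χ_A(x) = (x - 5)^5

Step 2 — compute geometric multiplicities via the rank-nullity identity g(λ) = n − rank(A − λI):
  rank(A − (5)·I) = 1, so dim ker(A − (5)·I) = n − 1 = 4

Summary:
  λ = 5: algebraic multiplicity = 5, geometric multiplicity = 4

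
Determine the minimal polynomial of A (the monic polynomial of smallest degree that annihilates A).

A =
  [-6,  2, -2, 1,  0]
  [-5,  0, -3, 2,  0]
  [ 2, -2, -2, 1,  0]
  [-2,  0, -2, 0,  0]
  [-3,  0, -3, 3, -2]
x^2 + 4*x + 4

The characteristic polynomial is χ_A(x) = (x + 2)^5, so the eigenvalues are known. The minimal polynomial is
  m_A(x) = Π_λ (x − λ)^{k_λ}
where k_λ is the size of the *largest* Jordan block for λ (equivalently, the smallest k with (A − λI)^k v = 0 for every generalised eigenvector v of λ).

  λ = -2: largest Jordan block has size 2, contributing (x + 2)^2

So m_A(x) = (x + 2)^2 = x^2 + 4*x + 4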